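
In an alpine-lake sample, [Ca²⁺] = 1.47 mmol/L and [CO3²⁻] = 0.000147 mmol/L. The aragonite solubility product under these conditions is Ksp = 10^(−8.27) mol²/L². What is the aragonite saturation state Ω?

Ksp = 10^(−8.27) = 5.370×10^-9
Ω = [Ca²⁺][CO3²⁻]/Ksp = (1.47×10^-3)(0.000147×10^-3) / 5.370×10^-9 = 0.0402

Ω = 0.0402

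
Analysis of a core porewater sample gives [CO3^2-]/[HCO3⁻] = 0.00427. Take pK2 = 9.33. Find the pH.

From K2 = [H⁺][CO3^2-]/[HCO3⁻]:  pH = pK2 + log₁₀([CO3^2-]/[HCO3⁻])
log₁₀(0.00427) = -2.370
pH = 9.33 + (-2.370) = 6.96

pH = 6.96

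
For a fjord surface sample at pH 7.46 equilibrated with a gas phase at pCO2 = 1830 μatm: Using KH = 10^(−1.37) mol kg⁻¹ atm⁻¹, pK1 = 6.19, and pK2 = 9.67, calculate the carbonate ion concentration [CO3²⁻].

[CO3²⁻] = 8.96 μmol/kg

[CO2*] = KH · pCO2 = 10^(−1.37) × 1830×10^-6 = 7.806×10^-5 mol/kg
α₀ = 1/(1 + K1/[H⁺] + K1K2/[H⁺]²) = 1/(1 + 10^+1.27 + 10^-0.94) = 0.05067
DIC = [CO2*]/α₀ = 7.806×10^-5 / 0.05067 = 1.541 mmol/kg
[CO3²⁻] = α₂·DIC; α₂ = 0.005818, so [CO3²⁻] = 0.005818 × 1.541 = 0.00896 mmol/kg = 8.96 μmol/kg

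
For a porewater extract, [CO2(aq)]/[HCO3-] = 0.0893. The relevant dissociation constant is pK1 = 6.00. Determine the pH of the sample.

From K1 = [H⁺][HCO3-]/[CO2(aq)]:  pH = pK1 − log₁₀([CO2(aq)]/[HCO3-])
log₁₀(0.0893) = -1.049
pH = 6.00 − (-1.049) = 7.05

pH = 7.05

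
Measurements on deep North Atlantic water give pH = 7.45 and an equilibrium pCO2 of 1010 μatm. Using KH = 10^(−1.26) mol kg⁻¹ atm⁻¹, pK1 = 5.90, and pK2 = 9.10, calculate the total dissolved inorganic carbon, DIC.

DIC = 2.07 mmol/kg

[CO2*] = KH · pCO2 = 10^(−1.26) × 1010×10^-6 = 5.550×10^-5 mol/kg
α₀ = 1/(1 + K1/[H⁺] + K1K2/[H⁺]²) = 1/(1 + 10^+1.55 + 10^-0.10) = 0.02683
DIC = [CO2*]/α₀ = 5.550×10^-5 / 0.02683 = 2.07 mmol/kg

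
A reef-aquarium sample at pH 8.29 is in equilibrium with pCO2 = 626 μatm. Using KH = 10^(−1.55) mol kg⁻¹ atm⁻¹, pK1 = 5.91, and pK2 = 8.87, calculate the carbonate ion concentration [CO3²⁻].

[CO3²⁻] = 1.11 mmol/kg

[CO2*] = KH · pCO2 = 10^(−1.55) × 626×10^-6 = 1.764×10^-5 mol/kg
α₀ = 1/(1 + K1/[H⁺] + K1K2/[H⁺]²) = 1/(1 + 10^+2.38 + 10^+1.80) = 0.003290
DIC = [CO2*]/α₀ = 1.764×10^-5 / 0.003290 = 5.363 mmol/kg
[CO3²⁻] = α₂·DIC; α₂ = 0.2076, so [CO3²⁻] = 0.2076 × 5.363 = 1.11 mmol/kg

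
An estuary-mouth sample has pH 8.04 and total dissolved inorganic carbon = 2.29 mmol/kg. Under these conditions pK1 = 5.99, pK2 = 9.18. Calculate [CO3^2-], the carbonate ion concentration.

[CO3²⁻] = 0.153 mmol/kg

α₂ = 1 / (1 + [H⁺]/K2 + [H⁺]²/(K1K2)) = 1 / (1 + 10^+1.14 + 10^-0.91)
   = 1 / (1 + 13.804 + 0.12303) = 1/14.927 = 0.06699
[CO3²⁻] = α₂ × DIC = 0.06699 × 2.29 = 0.153 mmol/kg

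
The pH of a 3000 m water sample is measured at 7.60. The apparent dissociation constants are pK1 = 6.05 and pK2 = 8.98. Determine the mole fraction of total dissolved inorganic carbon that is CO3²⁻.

α₂ = 1 / (1 + [H⁺]/K2 + [H⁺]²/(K1K2)) = 1 / (1 + 10^+1.38 + 10^-0.17)
   = 1 / (1 + 23.988 + 0.67608) = 1/25.664 = 0.03896

α₂ = 0.0390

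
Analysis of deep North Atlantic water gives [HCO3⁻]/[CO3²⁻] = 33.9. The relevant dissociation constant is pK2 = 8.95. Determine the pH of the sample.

pH = 7.42

From K2 = [H⁺][CO3²⁻]/[HCO3⁻]:  pH = pK2 − log₁₀([HCO3⁻]/[CO3²⁻])
log₁₀(33.9) = +1.530
pH = 8.95 − (+1.530) = 7.42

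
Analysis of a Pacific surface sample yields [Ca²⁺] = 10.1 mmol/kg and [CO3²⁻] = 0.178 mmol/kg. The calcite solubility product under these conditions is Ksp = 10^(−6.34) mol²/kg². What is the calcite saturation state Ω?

Ksp = 10^(−6.34) = 4.571×10^-7
Ω = [Ca²⁺][CO3²⁻]/Ksp = (10.1×10^-3)(0.178×10^-3) / 4.571×10^-7 = 3.93

Ω = 3.93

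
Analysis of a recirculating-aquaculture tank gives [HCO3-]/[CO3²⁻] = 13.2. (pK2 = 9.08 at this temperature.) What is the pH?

pH = 7.96

From K2 = [H⁺][CO3²⁻]/[HCO3-]:  pH = pK2 − log₁₀([HCO3-]/[CO3²⁻])
log₁₀(13.2) = +1.121
pH = 9.08 − (+1.121) = 7.96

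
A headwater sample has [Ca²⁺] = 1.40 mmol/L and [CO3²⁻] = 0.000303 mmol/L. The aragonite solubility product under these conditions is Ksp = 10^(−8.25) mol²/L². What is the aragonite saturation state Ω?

Ksp = 10^(−8.25) = 5.623×10^-9
Ω = [Ca²⁺][CO3²⁻]/Ksp = (1.40×10^-3)(0.000303×10^-3) / 5.623×10^-9 = 0.0754

Ω = 0.0754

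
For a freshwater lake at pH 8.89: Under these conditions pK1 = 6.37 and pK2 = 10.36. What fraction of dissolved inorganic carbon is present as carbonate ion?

α₂ = 1 / (1 + [H⁺]/K2 + [H⁺]²/(K1K2)) = 1 / (1 + 10^+1.47 + 10^-1.05)
   = 1 / (1 + 29.512 + 0.089125) = 1/30.601 = 0.03268

α₂ = 0.0327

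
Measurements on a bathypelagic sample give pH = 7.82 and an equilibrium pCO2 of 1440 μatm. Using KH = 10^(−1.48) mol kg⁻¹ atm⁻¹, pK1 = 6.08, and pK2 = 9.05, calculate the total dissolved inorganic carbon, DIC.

[CO2*] = KH · pCO2 = 10^(−1.48) × 1440×10^-6 = 4.768×10^-5 mol/kg
α₀ = 1/(1 + K1/[H⁺] + K1K2/[H⁺]²) = 1/(1 + 10^+1.74 + 10^+0.51) = 0.01689
DIC = [CO2*]/α₀ = 4.768×10^-5 / 0.01689 = 2.82 mmol/kg

DIC = 2.82 mmol/kg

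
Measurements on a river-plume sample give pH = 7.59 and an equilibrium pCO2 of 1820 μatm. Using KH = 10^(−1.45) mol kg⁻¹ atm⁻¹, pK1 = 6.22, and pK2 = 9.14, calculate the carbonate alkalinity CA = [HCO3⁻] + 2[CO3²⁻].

CA = 1.60 mmol/kg

[CO2*] = KH · pCO2 = 10^(−1.45) × 1820×10^-6 = 6.458×10^-5 mol/kg
α₀ = 1/(1 + K1/[H⁺] + K1K2/[H⁺]²) = 1/(1 + 10^+1.37 + 10^-0.18) = 0.03984
DIC = [CO2*]/α₀ = 6.458×10^-5 / 0.03984 = 1.621 mmol/kg
CA = (α₁ + 2α₂)·DIC = (0.9338 + 2×0.02632) × 1.621 = 1.60 mmol/kg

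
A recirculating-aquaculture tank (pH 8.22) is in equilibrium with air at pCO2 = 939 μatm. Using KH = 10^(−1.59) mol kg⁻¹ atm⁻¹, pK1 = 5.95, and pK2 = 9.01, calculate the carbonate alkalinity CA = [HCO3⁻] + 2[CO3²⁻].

CA = 5.95 mmol/kg

[CO2*] = KH · pCO2 = 10^(−1.59) × 939×10^-6 = 2.414×10^-5 mol/kg
α₀ = 1/(1 + K1/[H⁺] + K1K2/[H⁺]²) = 1/(1 + 10^+2.27 + 10^+1.48) = 0.004600
DIC = [CO2*]/α₀ = 2.414×10^-5 / 0.004600 = 5.247 mmol/kg
CA = (α₁ + 2α₂)·DIC = (0.8565 + 2×0.1389) × 5.247 = 5.95 mmol/kg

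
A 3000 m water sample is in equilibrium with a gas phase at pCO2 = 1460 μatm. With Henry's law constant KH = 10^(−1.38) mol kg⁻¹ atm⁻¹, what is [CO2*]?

KH = 10^(−1.38) = 4.169×10^-2 mol kg⁻¹ atm⁻¹
[CO2*] = KH · pCO2 = 4.169×10^-2 × 1460×10^-6 atm = 6.09×10^-5 mol/kg

[CO2*] = 60.9 μmol/kg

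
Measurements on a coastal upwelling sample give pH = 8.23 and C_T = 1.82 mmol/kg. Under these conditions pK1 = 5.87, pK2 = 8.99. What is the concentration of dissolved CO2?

α₀ = 1 / (1 + K1/[H⁺] + K1K2/[H⁺]²) = 1 / (1 + 10^+2.36 + 10^+1.60)
   = 1 / (1 + 229.09 + 39.811) = 1/269.90 = 0.003705
[CO2*] = α₀ × DIC = 0.003705 × 1.82 = 0.00674 mmol/kg = 6.74 μmol/kg

[CO2*] = 6.74 μmol/kg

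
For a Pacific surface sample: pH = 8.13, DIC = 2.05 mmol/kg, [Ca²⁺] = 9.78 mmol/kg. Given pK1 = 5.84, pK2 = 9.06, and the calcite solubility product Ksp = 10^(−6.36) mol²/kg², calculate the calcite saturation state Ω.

Ω = 4.81

α₂ = 1 / (1 + [H⁺]/K2 + [H⁺]²/(K1K2)) = 1 / (1 + 10^+0.93 + 10^-1.36)
   = 1 / (1 + 8.5114 + 0.043652) = 1/9.5550 = 0.1047
[CO3²⁻] = α₂ × DIC = 0.1047 × 2.05 = 0.2145 mmol/kg
Ksp = 10^(−6.36) = 4.365×10^-7
Ω = [Ca²⁺][CO3²⁻]/Ksp = (9.78×10^-3)(2.145×10^-4) / 4.365×10^-7 = 4.81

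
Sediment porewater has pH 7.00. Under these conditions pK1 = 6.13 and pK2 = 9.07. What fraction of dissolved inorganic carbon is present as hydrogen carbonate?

α₁ = 0.875

α₁ = 1 / (1 + [H⁺]/K1 + K2/[H⁺]) = 1 / (1 + 10^-0.87 + 10^-2.07)
   = 1 / (1 + 0.13490 + 0.0085114) = 1/1.1434 = 0.8746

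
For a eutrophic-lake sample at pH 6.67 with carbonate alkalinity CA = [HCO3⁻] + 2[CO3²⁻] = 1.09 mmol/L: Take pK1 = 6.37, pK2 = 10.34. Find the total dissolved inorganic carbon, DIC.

DIC = 1.64 mmol/L

CA = [HCO3⁻] + 2[CO3²⁻] = (α₁ + 2α₂)·DIC
At pH 6.67: [H⁺]/K1 = 10^-0.30 = 0.50119, K2/[H⁺] = 10^-3.67 = 0.00021380
α₁ = 1/(1 + 0.50119 + 0.00021380) = 1/1.5014 = 0.6660; α₂ = α₁·K2/[H⁺] = 0.0001424
α₁ + 2α₂ = 0.6663
DIC = CA / (α₁ + 2α₂) = 1.09 / 0.6663 = 1.64 mmol/L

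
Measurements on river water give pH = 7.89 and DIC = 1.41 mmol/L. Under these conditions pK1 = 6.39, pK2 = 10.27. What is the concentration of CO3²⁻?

α₂ = 1 / (1 + [H⁺]/K2 + [H⁺]²/(K1K2)) = 1 / (1 + 10^+2.38 + 10^+0.88)
   = 1 / (1 + 239.88 + 7.5858) = 1/248.47 = 0.004025
[CO3²⁻] = α₂ × DIC = 0.004025 × 1.41 = 0.00567 mmol/L = 5.67 μmol/L

[CO3²⁻] = 5.67 μmol/L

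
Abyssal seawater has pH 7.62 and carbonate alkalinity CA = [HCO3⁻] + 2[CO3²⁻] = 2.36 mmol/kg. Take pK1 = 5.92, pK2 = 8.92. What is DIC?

CA = [HCO3⁻] + 2[CO3²⁻] = (α₁ + 2α₂)·DIC
At pH 7.62: [H⁺]/K1 = 10^-1.70 = 0.019953, K2/[H⁺] = 10^-1.30 = 0.050119
α₁ = 1/(1 + 0.019953 + 0.050119) = 1/1.0701 = 0.9345; α₂ = α₁·K2/[H⁺] = 0.04684
α₁ + 2α₂ = 1.0282
DIC = CA / (α₁ + 2α₂) = 2.36 / 1.0282 = 2.30 mmol/kg

DIC = 2.30 mmol/kg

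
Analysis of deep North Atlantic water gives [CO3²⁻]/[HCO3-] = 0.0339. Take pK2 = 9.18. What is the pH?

From K2 = [H⁺][CO3²⁻]/[HCO3-]:  pH = pK2 + log₁₀([CO3²⁻]/[HCO3-])
log₁₀(0.0339) = -1.470
pH = 9.18 + (-1.470) = 7.71

pH = 7.71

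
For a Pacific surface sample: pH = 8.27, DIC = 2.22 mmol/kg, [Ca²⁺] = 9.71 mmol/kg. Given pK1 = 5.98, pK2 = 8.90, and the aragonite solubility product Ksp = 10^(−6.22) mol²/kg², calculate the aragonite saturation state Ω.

α₂ = 1 / (1 + [H⁺]/K2 + [H⁺]²/(K1K2)) = 1 / (1 + 10^+0.63 + 10^-1.66)
   = 1 / (1 + 4.2658 + 0.021878) = 1/5.2877 = 0.1891
[CO3²⁻] = α₂ × DIC = 0.1891 × 2.22 = 0.4198 mmol/kg
Ksp = 10^(−6.22) = 6.026×10^-7
Ω = [Ca²⁺][CO3²⁻]/Ksp = (9.71×10^-3)(4.198×10^-4) / 6.026×10^-7 = 6.77

Ω = 6.77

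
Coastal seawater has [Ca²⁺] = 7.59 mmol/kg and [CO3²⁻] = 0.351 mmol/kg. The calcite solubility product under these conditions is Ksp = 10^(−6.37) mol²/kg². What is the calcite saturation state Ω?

Ω = 6.25

Ksp = 10^(−6.37) = 4.266×10^-7
Ω = [Ca²⁺][CO3²⁻]/Ksp = (7.59×10^-3)(0.351×10^-3) / 4.266×10^-7 = 6.25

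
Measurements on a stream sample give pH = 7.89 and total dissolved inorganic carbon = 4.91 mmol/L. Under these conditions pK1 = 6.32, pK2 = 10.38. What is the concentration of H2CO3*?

[CO2*] = 0.128 mmol/L

α₀ = 1 / (1 + K1/[H⁺] + K1K2/[H⁺]²) = 1 / (1 + 10^+1.57 + 10^-0.92)
   = 1 / (1 + 37.154 + 0.12023) = 1/38.274 = 0.02613
[CO2*] = α₀ × DIC = 0.02613 × 4.91 = 0.128 mmol/L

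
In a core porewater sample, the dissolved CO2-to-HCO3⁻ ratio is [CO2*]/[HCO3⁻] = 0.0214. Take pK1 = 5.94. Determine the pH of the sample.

pH = 7.61

From K1 = [H⁺][HCO3⁻]/[CO2*]:  pH = pK1 − log₁₀([CO2*]/[HCO3⁻])
log₁₀(0.0214) = -1.670
pH = 5.94 − (-1.670) = 7.61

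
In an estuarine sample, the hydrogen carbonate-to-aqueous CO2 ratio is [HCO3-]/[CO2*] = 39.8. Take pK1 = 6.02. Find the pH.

From K1 = [H⁺][HCO3-]/[CO2*]:  pH = pK1 + log₁₀([HCO3-]/[CO2*])
log₁₀(39.8) = +1.600
pH = 6.02 + (+1.600) = 7.62

pH = 7.62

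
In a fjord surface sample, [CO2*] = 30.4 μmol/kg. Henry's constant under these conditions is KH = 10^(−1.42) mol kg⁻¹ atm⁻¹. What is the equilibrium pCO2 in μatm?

pCO2 = 800 μatm

KH = 10^(−1.42) = 3.802×10^-2 mol kg⁻¹ atm⁻¹
pCO2 = [CO2*]/KH = 30.4×10^-6 / 3.802×10^-2 = 8.00×10^-4 atm = 800 μatm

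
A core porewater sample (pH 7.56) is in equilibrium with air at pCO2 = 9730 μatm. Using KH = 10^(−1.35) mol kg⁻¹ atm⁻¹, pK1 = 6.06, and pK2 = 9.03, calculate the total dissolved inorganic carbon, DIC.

DIC = 14.6 mmol/kg

[CO2*] = KH · pCO2 = 10^(−1.35) × 9730×10^-6 = 4.346×10^-4 mol/kg
α₀ = 1/(1 + K1/[H⁺] + K1K2/[H⁺]²) = 1/(1 + 10^+1.50 + 10^+0.03) = 0.02968
DIC = [CO2*]/α₀ = 4.346×10^-4 / 0.02968 = 14.6 mmol/kg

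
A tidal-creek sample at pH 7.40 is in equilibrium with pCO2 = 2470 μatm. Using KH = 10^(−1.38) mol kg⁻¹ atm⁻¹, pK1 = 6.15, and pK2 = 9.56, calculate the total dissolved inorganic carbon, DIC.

DIC = 1.95 mmol/kg

[CO2*] = KH · pCO2 = 10^(−1.38) × 2470×10^-6 = 1.030×10^-4 mol/kg
α₀ = 1/(1 + K1/[H⁺] + K1K2/[H⁺]²) = 1/(1 + 10^+1.25 + 10^-0.91) = 0.05289
DIC = [CO2*]/α₀ = 1.030×10^-4 / 0.05289 = 1.95 mmol/kg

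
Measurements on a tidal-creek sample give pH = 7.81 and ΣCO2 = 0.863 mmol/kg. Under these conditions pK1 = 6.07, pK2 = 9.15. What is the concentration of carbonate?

α₂ = 1 / (1 + [H⁺]/K2 + [H⁺]²/(K1K2)) = 1 / (1 + 10^+1.34 + 10^-0.40)
   = 1 / (1 + 21.878 + 0.39811) = 1/23.276 = 0.04296
[CO3²⁻] = α₂ × DIC = 0.04296 × 0.863 = 0.0371 mmol/kg

[CO3²⁻] = 0.0371 mmol/kg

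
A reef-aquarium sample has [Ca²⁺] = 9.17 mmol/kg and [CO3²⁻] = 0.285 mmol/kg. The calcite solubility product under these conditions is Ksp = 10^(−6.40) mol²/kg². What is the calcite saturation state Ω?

Ksp = 10^(−6.40) = 3.981×10^-7
Ω = [Ca²⁺][CO3²⁻]/Ksp = (9.17×10^-3)(0.285×10^-3) / 3.981×10^-7 = 6.56

Ω = 6.56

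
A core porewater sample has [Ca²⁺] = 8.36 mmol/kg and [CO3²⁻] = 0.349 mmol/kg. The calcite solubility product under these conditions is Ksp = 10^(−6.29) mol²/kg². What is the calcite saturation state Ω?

Ksp = 10^(−6.29) = 5.129×10^-7
Ω = [Ca²⁺][CO3²⁻]/Ksp = (8.36×10^-3)(0.349×10^-3) / 5.129×10^-7 = 5.69

Ω = 5.69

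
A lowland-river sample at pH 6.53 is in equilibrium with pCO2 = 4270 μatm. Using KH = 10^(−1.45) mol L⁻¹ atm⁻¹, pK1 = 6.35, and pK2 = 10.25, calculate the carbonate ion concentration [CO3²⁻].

[CO3²⁻] = 0.0437 μmol/L

[CO2*] = KH · pCO2 = 10^(−1.45) × 4270×10^-6 = 1.515×10^-4 mol/L
α₀ = 1/(1 + K1/[H⁺] + K1K2/[H⁺]²) = 1/(1 + 10^+0.18 + 10^-3.54) = 0.3978
DIC = [CO2*]/α₀ = 1.515×10^-4 / 0.3978 = 0.3809 mmol/L
[CO3²⁻] = α₂·DIC; α₂ = 0.0001147, so [CO3²⁻] = 0.0001147 × 0.3809 = 4.37×10^-5 mmol/L = 0.0437 μmol/L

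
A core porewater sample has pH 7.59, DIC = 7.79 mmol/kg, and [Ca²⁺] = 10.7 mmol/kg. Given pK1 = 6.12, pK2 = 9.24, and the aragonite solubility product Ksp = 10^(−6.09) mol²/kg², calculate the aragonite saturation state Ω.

α₂ = 1 / (1 + [H⁺]/K2 + [H⁺]²/(K1K2)) = 1 / (1 + 10^+1.65 + 10^+0.18)
   = 1 / (1 + 44.668 + 1.5136) = 1/47.182 = 0.02119
[CO3²⁻] = α₂ × DIC = 0.02119 × 7.79 = 0.1651 mmol/kg
Ksp = 10^(−6.09) = 8.128×10^-7
Ω = [Ca²⁺][CO3²⁻]/Ksp = (10.7×10^-3)(1.651×10^-4) / 8.128×10^-7 = 2.17

Ω = 2.17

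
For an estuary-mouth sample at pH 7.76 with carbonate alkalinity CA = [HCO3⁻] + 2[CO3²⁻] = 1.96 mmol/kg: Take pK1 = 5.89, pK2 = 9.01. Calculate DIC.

CA = [HCO3⁻] + 2[CO3²⁻] = (α₁ + 2α₂)·DIC
At pH 7.76: [H⁺]/K1 = 10^-1.87 = 0.013490, K2/[H⁺] = 10^-1.25 = 0.056234
α₁ = 1/(1 + 0.013490 + 0.056234) = 1/1.0697 = 0.9348; α₂ = α₁·K2/[H⁺] = 0.05257
α₁ + 2α₂ = 1.0400
DIC = CA / (α₁ + 2α₂) = 1.96 / 1.0400 = 1.88 mmol/kg

DIC = 1.88 mmol/kg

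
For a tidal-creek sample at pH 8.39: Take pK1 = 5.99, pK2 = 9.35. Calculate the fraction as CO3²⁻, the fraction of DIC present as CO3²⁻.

α₂ = 1 / (1 + [H⁺]/K2 + [H⁺]²/(K1K2)) = 1 / (1 + 10^+0.96 + 10^-1.44)
   = 1 / (1 + 9.1201 + 0.036308) = 1/10.156 = 0.09846

α₂ = 0.0985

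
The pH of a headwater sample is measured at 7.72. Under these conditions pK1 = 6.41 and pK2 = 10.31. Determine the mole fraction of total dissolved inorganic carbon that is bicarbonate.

α₁ = 1 / (1 + [H⁺]/K1 + K2/[H⁺]) = 1 / (1 + 10^-1.31 + 10^-2.59)
   = 1 / (1 + 0.048978 + 0.0025704) = 1/1.0515 = 0.9510

α₁ = 0.951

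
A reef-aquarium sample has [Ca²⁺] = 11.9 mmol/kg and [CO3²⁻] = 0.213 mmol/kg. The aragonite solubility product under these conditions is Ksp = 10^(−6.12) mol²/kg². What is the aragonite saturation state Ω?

Ω = 3.34

Ksp = 10^(−6.12) = 7.586×10^-7
Ω = [Ca²⁺][CO3²⁻]/Ksp = (11.9×10^-3)(0.213×10^-3) / 7.586×10^-7 = 3.34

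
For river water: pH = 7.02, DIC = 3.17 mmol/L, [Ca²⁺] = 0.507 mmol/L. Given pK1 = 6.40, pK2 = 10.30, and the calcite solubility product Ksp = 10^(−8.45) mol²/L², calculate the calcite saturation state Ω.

α₂ = 1 / (1 + [H⁺]/K2 + [H⁺]²/(K1K2)) = 1 / (1 + 10^+3.28 + 10^+2.66)
   = 1 / (1 + 1905.5 + 457.09) = 1/2363.5 = 0.0004231
[CO3²⁻] = α₂ × DIC = 0.0004231 × 3.17 = 0.001341 mmol/L = 1.341 μmol/L
Ksp = 10^(−8.45) = 3.548×10^-9
Ω = [Ca²⁺][CO3²⁻]/Ksp = (0.507×10^-3)(1.341×10^-6) / 3.548×10^-9 = 0.192

Ω = 0.192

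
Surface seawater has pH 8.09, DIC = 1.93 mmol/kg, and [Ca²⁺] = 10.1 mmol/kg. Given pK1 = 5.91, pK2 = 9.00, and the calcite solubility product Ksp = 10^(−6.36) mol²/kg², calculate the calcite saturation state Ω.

Ω = 4.86

α₂ = 1 / (1 + [H⁺]/K2 + [H⁺]²/(K1K2)) = 1 / (1 + 10^+0.91 + 10^-1.27)
   = 1 / (1 + 8.1283 + 0.053703) = 1/9.1820 = 0.1089
[CO3²⁻] = α₂ × DIC = 0.1089 × 1.93 = 0.2102 mmol/kg
Ksp = 10^(−6.36) = 4.365×10^-7
Ω = [Ca²⁺][CO3²⁻]/Ksp = (10.1×10^-3)(2.102×10^-4) / 4.365×10^-7 = 4.86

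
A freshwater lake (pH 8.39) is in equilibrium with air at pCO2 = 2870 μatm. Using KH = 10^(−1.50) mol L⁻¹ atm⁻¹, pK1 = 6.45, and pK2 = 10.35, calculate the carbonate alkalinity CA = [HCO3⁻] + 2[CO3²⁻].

CA = 8.08 mmol/L

[CO2*] = KH · pCO2 = 10^(−1.50) × 2870×10^-6 = 9.076×10^-5 mol/L
α₀ = 1/(1 + K1/[H⁺] + K1K2/[H⁺]²) = 1/(1 + 10^+1.94 + 10^-0.02) = 0.01123
DIC = [CO2*]/α₀ = 9.076×10^-5 / 0.01123 = 8.082 mmol/L
CA = (α₁ + 2α₂)·DIC = (0.9780 + 2×0.01072) × 8.082 = 8.08 mmol/L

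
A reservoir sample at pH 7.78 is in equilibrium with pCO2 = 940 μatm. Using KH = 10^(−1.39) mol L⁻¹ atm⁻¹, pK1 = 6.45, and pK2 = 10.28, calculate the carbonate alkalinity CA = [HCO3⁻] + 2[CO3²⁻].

CA = 0.824 mmol/L

[CO2*] = KH · pCO2 = 10^(−1.39) × 940×10^-6 = 3.829×10^-5 mol/L
α₀ = 1/(1 + K1/[H⁺] + K1K2/[H⁺]²) = 1/(1 + 10^+1.33 + 10^-1.17) = 0.04455
DIC = [CO2*]/α₀ = 3.829×10^-5 / 0.04455 = 0.8596 mmol/L
CA = (α₁ + 2α₂)·DIC = (0.9524 + 2×0.003012) × 0.8596 = 0.824 mmol/L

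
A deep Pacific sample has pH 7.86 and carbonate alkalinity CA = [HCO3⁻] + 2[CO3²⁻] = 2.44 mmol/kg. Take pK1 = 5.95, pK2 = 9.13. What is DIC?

CA = [HCO3⁻] + 2[CO3²⁻] = (α₁ + 2α₂)·DIC
At pH 7.86: [H⁺]/K1 = 10^-1.91 = 0.012303, K2/[H⁺] = 10^-1.27 = 0.053703
α₁ = 1/(1 + 0.012303 + 0.053703) = 1/1.0660 = 0.9381; α₂ = α₁·K2/[H⁺] = 0.05038
α₁ + 2α₂ = 1.0388
DIC = CA / (α₁ + 2α₂) = 2.44 / 1.0388 = 2.35 mmol/kg

DIC = 2.35 mmol/kg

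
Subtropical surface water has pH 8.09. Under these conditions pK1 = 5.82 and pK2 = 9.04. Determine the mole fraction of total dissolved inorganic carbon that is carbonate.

α₂ = 1 / (1 + [H⁺]/K2 + [H⁺]²/(K1K2)) = 1 / (1 + 10^+0.95 + 10^-1.32)
   = 1 / (1 + 8.9125 + 0.047863) = 1/9.9604 = 0.1004

α₂ = 0.100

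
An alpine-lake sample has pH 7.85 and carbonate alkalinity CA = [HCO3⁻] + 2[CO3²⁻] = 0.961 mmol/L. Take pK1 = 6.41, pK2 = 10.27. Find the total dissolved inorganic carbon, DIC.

DIC = 0.992 mmol/L

CA = [HCO3⁻] + 2[CO3²⁻] = (α₁ + 2α₂)·DIC
At pH 7.85: [H⁺]/K1 = 10^-1.44 = 0.036308, K2/[H⁺] = 10^-2.42 = 0.0038019
α₁ = 1/(1 + 0.036308 + 0.0038019) = 1/1.0401 = 0.9614; α₂ = α₁·K2/[H⁺] = 0.003655
α₁ + 2α₂ = 0.9687
DIC = CA / (α₁ + 2α₂) = 0.961 / 0.9687 = 0.992 mmol/L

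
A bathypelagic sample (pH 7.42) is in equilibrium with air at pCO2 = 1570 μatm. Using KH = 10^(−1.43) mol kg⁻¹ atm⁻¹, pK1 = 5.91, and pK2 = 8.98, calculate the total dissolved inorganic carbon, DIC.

DIC = 2.00 mmol/kg

[CO2*] = KH · pCO2 = 10^(−1.43) × 1570×10^-6 = 5.833×10^-5 mol/kg
α₀ = 1/(1 + K1/[H⁺] + K1K2/[H⁺]²) = 1/(1 + 10^+1.51 + 10^-0.05) = 0.02920
DIC = [CO2*]/α₀ = 5.833×10^-5 / 0.02920 = 2.00 mmol/kg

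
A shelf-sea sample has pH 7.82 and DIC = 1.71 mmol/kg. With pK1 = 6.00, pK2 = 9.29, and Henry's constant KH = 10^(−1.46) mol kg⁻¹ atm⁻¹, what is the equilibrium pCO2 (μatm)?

α₀ = 1 / (1 + K1/[H⁺] + K1K2/[H⁺]²) = 1 / (1 + 10^+1.82 + 10^+0.35)
   = 1 / (1 + 66.069 + 2.2387) = 1/69.308 = 0.01443
[CO2*] = α₀ × DIC = 0.01443 × 1.71 = 0.02467 mmol/kg
pCO2 = [CO2*]/KH = 2.467×10^-5 / 3.467×10^-2 = 712 μatm

pCO2 = 712 μatm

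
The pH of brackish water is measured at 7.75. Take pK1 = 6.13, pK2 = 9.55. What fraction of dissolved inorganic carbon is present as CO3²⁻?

α₂ = 0.0152

α₂ = 1 / (1 + [H⁺]/K2 + [H⁺]²/(K1K2)) = 1 / (1 + 10^+1.80 + 10^+0.18)
   = 1 / (1 + 63.096 + 1.5136) = 1/65.609 = 0.01524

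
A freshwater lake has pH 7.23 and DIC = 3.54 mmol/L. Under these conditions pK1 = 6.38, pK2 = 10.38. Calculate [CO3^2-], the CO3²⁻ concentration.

[CO3²⁻] = 2.19 μmol/L

α₂ = 1 / (1 + [H⁺]/K2 + [H⁺]²/(K1K2)) = 1 / (1 + 10^+3.15 + 10^+2.30)
   = 1 / (1 + 1412.5 + 199.53) = 1/1613.1 = 0.0006199
[CO3²⁻] = α₂ × DIC = 0.0006199 × 3.54 = 0.00219 mmol/L = 2.19 μmol/L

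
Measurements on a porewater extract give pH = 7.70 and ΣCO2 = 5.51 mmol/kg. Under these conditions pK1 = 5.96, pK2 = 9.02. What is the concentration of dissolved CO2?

α₀ = 1 / (1 + K1/[H⁺] + K1K2/[H⁺]²) = 1 / (1 + 10^+1.74 + 10^+0.42)
   = 1 / (1 + 54.954 + 2.6303) = 1/58.584 = 0.01707
[CO2*] = α₀ × DIC = 0.01707 × 5.51 = 0.0941 mmol/kg

[CO2*] = 0.0941 mmol/kg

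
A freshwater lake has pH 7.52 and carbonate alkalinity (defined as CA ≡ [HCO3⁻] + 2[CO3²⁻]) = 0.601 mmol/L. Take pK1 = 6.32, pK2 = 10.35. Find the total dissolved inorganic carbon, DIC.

CA = [HCO3⁻] + 2[CO3²⁻] = (α₁ + 2α₂)·DIC
At pH 7.52: [H⁺]/K1 = 10^-1.20 = 0.063096, K2/[H⁺] = 10^-2.83 = 0.0014791
α₁ = 1/(1 + 0.063096 + 0.0014791) = 1/1.0646 = 0.9393; α₂ = α₁·K2/[H⁺] = 0.001389
α₁ + 2α₂ = 0.9421
DIC = CA / (α₁ + 2α₂) = 0.601 / 0.9421 = 0.638 mmol/L

DIC = 0.638 mmol/L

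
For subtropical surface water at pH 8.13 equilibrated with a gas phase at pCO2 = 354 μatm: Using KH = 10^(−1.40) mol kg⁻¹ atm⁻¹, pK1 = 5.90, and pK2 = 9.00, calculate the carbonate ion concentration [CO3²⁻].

[CO2*] = KH · pCO2 = 10^(−1.40) × 354×10^-6 = 1.409×10^-5 mol/kg
α₀ = 1/(1 + K1/[H⁺] + K1K2/[H⁺]²) = 1/(1 + 10^+2.23 + 10^+1.36) = 0.005162
DIC = [CO2*]/α₀ = 1.409×10^-5 / 0.005162 = 2.730 mmol/kg
[CO3²⁻] = α₂·DIC; α₂ = 0.1182, so [CO3²⁻] = 0.1182 × 2.730 = 0.323 mmol/kg

[CO3²⁻] = 0.323 mmol/kg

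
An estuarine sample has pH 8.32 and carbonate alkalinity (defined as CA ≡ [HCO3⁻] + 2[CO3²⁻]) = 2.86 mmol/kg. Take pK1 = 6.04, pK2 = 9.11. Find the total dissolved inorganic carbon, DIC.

DIC = 2.52 mmol/kg

CA = [HCO3⁻] + 2[CO3²⁻] = (α₁ + 2α₂)·DIC
At pH 8.32: [H⁺]/K1 = 10^-2.28 = 0.0052481, K2/[H⁺] = 10^-0.79 = 0.16218
α₁ = 1/(1 + 0.0052481 + 0.16218) = 1/1.1674 = 0.8566; α₂ = α₁·K2/[H⁺] = 0.1389
α₁ + 2α₂ = 1.1344
DIC = CA / (α₁ + 2α₂) = 2.86 / 1.1344 = 2.52 mmol/kg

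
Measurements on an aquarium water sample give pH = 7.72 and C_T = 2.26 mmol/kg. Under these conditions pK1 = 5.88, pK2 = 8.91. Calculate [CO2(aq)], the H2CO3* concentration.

α₀ = 1 / (1 + K1/[H⁺] + K1K2/[H⁺]²) = 1 / (1 + 10^+1.84 + 10^+0.65)
   = 1 / (1 + 69.183 + 4.4668) = 1/74.650 = 0.01340
[CO2*] = α₀ × DIC = 0.01340 × 2.26 = 0.0303 mmol/kg

[CO2*] = 0.0303 mmol/kg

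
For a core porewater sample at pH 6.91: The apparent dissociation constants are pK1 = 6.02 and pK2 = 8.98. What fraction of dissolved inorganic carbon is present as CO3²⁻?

α₂ = 1 / (1 + [H⁺]/K2 + [H⁺]²/(K1K2)) = 1 / (1 + 10^+2.07 + 10^+1.18)
   = 1 / (1 + 117.49 + 15.136) = 1/133.63 = 0.007484

α₂ = 0.00748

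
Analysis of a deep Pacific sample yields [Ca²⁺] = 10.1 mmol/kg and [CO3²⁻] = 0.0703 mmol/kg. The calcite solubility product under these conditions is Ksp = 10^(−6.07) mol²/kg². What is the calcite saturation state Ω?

Ksp = 10^(−6.07) = 8.511×10^-7
Ω = [Ca²⁺][CO3²⁻]/Ksp = (10.1×10^-3)(0.0703×10^-3) / 8.511×10^-7 = 0.834

Ω = 0.834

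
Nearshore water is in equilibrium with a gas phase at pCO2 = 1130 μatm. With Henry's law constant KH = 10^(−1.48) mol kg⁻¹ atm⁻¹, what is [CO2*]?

[CO2*] = 37.4 μmol/kg

KH = 10^(−1.48) = 3.311×10^-2 mol kg⁻¹ atm⁻¹
[CO2*] = KH · pCO2 = 3.311×10^-2 × 1130×10^-6 atm = 3.74×10^-5 mol/kg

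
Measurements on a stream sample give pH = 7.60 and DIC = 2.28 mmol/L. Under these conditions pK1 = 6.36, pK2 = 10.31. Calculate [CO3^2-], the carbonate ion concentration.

[CO3²⁻] = 4.20 μmol/L

α₂ = 1 / (1 + [H⁺]/K2 + [H⁺]²/(K1K2)) = 1 / (1 + 10^+2.71 + 10^+1.47)
   = 1 / (1 + 512.86 + 29.512) = 1/543.37 = 0.001840
[CO3²⁻] = α₂ × DIC = 0.001840 × 2.28 = 0.00420 mmol/L = 4.20 μmol/L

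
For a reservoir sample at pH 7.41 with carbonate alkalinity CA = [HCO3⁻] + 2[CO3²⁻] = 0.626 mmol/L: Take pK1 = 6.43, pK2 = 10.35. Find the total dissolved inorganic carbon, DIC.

DIC = 0.691 mmol/L

CA = [HCO3⁻] + 2[CO3²⁻] = (α₁ + 2α₂)·DIC
At pH 7.41: [H⁺]/K1 = 10^-0.98 = 0.10471, K2/[H⁺] = 10^-2.94 = 0.0011482
α₁ = 1/(1 + 0.10471 + 0.0011482) = 1/1.1059 = 0.9043; α₂ = α₁·K2/[H⁺] = 0.001038
α₁ + 2α₂ = 0.9063
DIC = CA / (α₁ + 2α₂) = 0.626 / 0.9063 = 0.691 mmol/L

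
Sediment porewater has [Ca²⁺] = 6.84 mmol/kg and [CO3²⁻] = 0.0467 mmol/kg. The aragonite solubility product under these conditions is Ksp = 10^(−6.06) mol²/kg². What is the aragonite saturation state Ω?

Ksp = 10^(−6.06) = 8.710×10^-7
Ω = [Ca²⁺][CO3²⁻]/Ksp = (6.84×10^-3)(0.0467×10^-3) / 8.710×10^-7 = 0.367

Ω = 0.367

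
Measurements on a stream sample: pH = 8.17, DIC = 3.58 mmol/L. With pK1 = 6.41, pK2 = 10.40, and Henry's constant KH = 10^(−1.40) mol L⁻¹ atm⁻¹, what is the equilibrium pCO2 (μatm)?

pCO2 = 1530 μatm

α₀ = 1 / (1 + K1/[H⁺] + K1K2/[H⁺]²) = 1 / (1 + 10^+1.76 + 10^-0.47)
   = 1 / (1 + 57.544 + 0.33884) = 1/58.883 = 0.01698
[CO2*] = α₀ × DIC = 0.01698 × 3.58 = 0.06080 mmol/L
pCO2 = [CO2*]/KH = 6.080×10^-5 / 3.981×10^-2 = 1530 μatm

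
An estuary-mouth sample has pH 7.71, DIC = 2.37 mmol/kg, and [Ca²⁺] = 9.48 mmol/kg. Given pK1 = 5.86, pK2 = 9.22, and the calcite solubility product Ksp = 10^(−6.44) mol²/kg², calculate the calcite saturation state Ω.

Ω = 1.83

α₂ = 1 / (1 + [H⁺]/K2 + [H⁺]²/(K1K2)) = 1 / (1 + 10^+1.51 + 10^-0.34)
   = 1 / (1 + 32.359 + 0.45709) = 1/33.816 = 0.02957
[CO3²⁻] = α₂ × DIC = 0.02957 × 2.37 = 0.07008 mmol/kg
Ksp = 10^(−6.44) = 3.631×10^-7
Ω = [Ca²⁺][CO3²⁻]/Ksp = (9.48×10^-3)(7.008×10^-5) / 3.631×10^-7 = 1.83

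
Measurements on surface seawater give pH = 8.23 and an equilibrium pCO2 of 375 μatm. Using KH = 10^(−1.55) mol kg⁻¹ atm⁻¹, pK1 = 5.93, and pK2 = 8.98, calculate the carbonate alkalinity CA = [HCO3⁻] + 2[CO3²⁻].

CA = 2.86 mmol/kg

[CO2*] = KH · pCO2 = 10^(−1.55) × 375×10^-6 = 1.057×10^-5 mol/kg
α₀ = 1/(1 + K1/[H⁺] + K1K2/[H⁺]²) = 1/(1 + 10^+2.30 + 10^+1.55) = 0.004237
DIC = [CO2*]/α₀ = 1.057×10^-5 / 0.004237 = 2.494 mmol/kg
CA = (α₁ + 2α₂)·DIC = (0.8454 + 2×0.1503) × 2.494 = 2.86 mmol/kg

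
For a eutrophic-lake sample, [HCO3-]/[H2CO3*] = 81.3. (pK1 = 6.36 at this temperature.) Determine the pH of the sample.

From K1 = [H⁺][HCO3-]/[H2CO3*]:  pH = pK1 + log₁₀([HCO3-]/[H2CO3*])
log₁₀(81.3) = +1.910
pH = 6.36 + (+1.910) = 8.27

pH = 8.27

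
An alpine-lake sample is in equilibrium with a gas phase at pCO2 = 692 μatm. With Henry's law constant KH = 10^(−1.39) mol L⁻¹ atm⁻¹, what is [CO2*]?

[CO2*] = 28.2 μmol/L

KH = 10^(−1.39) = 4.074×10^-2 mol L⁻¹ atm⁻¹
[CO2*] = KH · pCO2 = 4.074×10^-2 × 692×10^-6 atm = 2.82×10^-5 mol/L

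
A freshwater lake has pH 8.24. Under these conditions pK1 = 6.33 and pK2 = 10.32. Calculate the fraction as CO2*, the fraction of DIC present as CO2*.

α₀ = 1 / (1 + K1/[H⁺] + K1K2/[H⁺]²) = 1 / (1 + 10^+1.91 + 10^-0.17)
   = 1 / (1 + 81.283 + 0.67608) = 1/82.959 = 0.01205

α₀ = 0.0121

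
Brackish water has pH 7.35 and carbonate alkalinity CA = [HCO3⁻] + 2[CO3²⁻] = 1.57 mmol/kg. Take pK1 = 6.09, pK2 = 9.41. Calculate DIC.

CA = [HCO3⁻] + 2[CO3²⁻] = (α₁ + 2α₂)·DIC
At pH 7.35: [H⁺]/K1 = 10^-1.26 = 0.054954, K2/[H⁺] = 10^-2.06 = 0.0087096
α₁ = 1/(1 + 0.054954 + 0.0087096) = 1/1.0637 = 0.9401; α₂ = α₁·K2/[H⁺] = 0.008188
α₁ + 2α₂ = 0.9565
DIC = CA / (α₁ + 2α₂) = 1.57 / 0.9565 = 1.64 mmol/kg

DIC = 1.64 mmol/kg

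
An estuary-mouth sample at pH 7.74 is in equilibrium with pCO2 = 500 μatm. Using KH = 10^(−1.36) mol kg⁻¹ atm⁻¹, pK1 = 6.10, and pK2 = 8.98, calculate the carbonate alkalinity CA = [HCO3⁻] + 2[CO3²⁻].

[CO2*] = KH · pCO2 = 10^(−1.36) × 500×10^-6 = 2.183×10^-5 mol/kg
α₀ = 1/(1 + K1/[H⁺] + K1K2/[H⁺]²) = 1/(1 + 10^+1.64 + 10^+0.40) = 0.02120
DIC = [CO2*]/α₀ = 2.183×10^-5 / 0.02120 = 1.029 mmol/kg
CA = (α₁ + 2α₂)·DIC = (0.9255 + 2×0.05326) × 1.029 = 1.06 mmol/kg

CA = 1.06 mmol/kg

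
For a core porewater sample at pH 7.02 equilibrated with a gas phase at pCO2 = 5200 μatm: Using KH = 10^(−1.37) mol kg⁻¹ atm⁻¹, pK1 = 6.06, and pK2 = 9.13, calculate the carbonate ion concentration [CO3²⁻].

[CO3²⁻] = 15.7 μmol/kg

[CO2*] = KH · pCO2 = 10^(−1.37) × 5200×10^-6 = 2.218×10^-4 mol/kg
α₀ = 1/(1 + K1/[H⁺] + K1K2/[H⁺]²) = 1/(1 + 10^+0.96 + 10^-1.15) = 0.09813
DIC = [CO2*]/α₀ = 2.218×10^-4 / 0.09813 = 2.261 mmol/kg
[CO3²⁻] = α₂·DIC; α₂ = 0.006947, so [CO3²⁻] = 0.006947 × 2.261 = 0.0157 mmol/kg = 15.7 μmol/kg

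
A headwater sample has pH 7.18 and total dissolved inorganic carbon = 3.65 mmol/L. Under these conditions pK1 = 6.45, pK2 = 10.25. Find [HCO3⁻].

[HCO3⁻] = 3.07 mmol/L

α₁ = 1 / (1 + [H⁺]/K1 + K2/[H⁺]) = 1 / (1 + 10^-0.73 + 10^-3.07)
   = 1 / (1 + 0.18621 + 0.00085114) = 1/1.1871 = 0.8424
[HCO3⁻] = α₁ × DIC = 0.8424 × 3.65 = 3.07 mmol/L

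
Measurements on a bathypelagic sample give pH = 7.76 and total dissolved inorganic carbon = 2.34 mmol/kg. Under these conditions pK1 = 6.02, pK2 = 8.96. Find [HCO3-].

[HCO3⁻] = 2.16 mmol/kg

α₁ = 1 / (1 + [H⁺]/K1 + K2/[H⁺]) = 1 / (1 + 10^-1.74 + 10^-1.20)
   = 1 / (1 + 0.018197 + 0.063096) = 1/1.0813 = 0.9248
[HCO3⁻] = α₁ × DIC = 0.9248 × 2.34 = 2.16 mmol/kg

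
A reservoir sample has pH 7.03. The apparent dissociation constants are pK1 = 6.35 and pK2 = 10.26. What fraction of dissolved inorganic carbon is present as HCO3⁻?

α₁ = 0.827

α₁ = 1 / (1 + [H⁺]/K1 + K2/[H⁺]) = 1 / (1 + 10^-0.68 + 10^-3.23)
   = 1 / (1 + 0.20893 + 0.00058884) = 1/1.2095 = 0.8268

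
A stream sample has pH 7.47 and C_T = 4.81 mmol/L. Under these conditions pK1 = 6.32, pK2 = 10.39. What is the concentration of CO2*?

α₀ = 1 / (1 + K1/[H⁺] + K1K2/[H⁺]²) = 1 / (1 + 10^+1.15 + 10^-1.77)
   = 1 / (1 + 14.125 + 0.016982) = 1/15.142 = 0.06604
[CO2*] = α₀ × DIC = 0.06604 × 4.81 = 0.318 mmol/L

[CO2*] = 0.318 mmol/L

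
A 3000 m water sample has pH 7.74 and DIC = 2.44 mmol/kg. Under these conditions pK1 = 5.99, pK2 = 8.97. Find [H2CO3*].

α₀ = 1 / (1 + K1/[H⁺] + K1K2/[H⁺]²) = 1 / (1 + 10^+1.75 + 10^+0.52)
   = 1 / (1 + 56.234 + 3.3113) = 1/60.545 = 0.01652
[CO2*] = α₀ × DIC = 0.01652 × 2.44 = 0.0403 mmol/kg

[CO2*] = 0.0403 mmol/kg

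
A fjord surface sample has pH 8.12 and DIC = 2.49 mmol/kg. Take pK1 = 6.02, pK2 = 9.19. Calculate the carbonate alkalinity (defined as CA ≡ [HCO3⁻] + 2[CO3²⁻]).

CA = 2.67 mmol/kg

CA = [HCO3⁻] + 2[CO3²⁻] = (α₁ + 2α₂)·DIC
At pH 8.12: [H⁺]/K1 = 10^-2.10 = 0.0079433, K2/[H⁺] = 10^-1.07 = 0.085114
α₁ = 1/(1 + 0.0079433 + 0.085114) = 1/1.0931 = 0.9149; α₂ = α₁·K2/[H⁺] = 0.07787
α₁ + 2α₂ = 1.0706
CA = 1.0706 × 2.49 = 2.67 mmol/kg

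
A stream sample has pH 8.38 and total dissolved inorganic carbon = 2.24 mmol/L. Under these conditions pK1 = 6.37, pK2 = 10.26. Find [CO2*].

[CO2*] = 0.0214 mmol/L

α₀ = 1 / (1 + K1/[H⁺] + K1K2/[H⁺]²) = 1 / (1 + 10^+2.01 + 10^+0.13)
   = 1 / (1 + 102.33 + 1.3490) = 1/104.68 = 0.009553
[CO2*] = α₀ × DIC = 0.009553 × 2.24 = 0.0214 mmol/L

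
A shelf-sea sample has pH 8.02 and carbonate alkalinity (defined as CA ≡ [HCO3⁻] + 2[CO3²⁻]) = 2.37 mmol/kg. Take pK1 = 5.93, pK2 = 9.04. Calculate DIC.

DIC = 2.20 mmol/kg

CA = [HCO3⁻] + 2[CO3²⁻] = (α₁ + 2α₂)·DIC
At pH 8.02: [H⁺]/K1 = 10^-2.09 = 0.0081283, K2/[H⁺] = 10^-1.02 = 0.095499
α₁ = 1/(1 + 0.0081283 + 0.095499) = 1/1.1036 = 0.9061; α₂ = α₁·K2/[H⁺] = 0.08653
α₁ + 2α₂ = 1.0792
DIC = CA / (α₁ + 2α₂) = 2.37 / 1.0792 = 2.20 mmol/kg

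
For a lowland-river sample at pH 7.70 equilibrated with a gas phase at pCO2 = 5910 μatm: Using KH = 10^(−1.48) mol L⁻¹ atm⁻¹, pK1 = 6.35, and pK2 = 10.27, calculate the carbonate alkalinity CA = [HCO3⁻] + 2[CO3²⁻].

CA = 4.40 mmol/L

[CO2*] = KH · pCO2 = 10^(−1.48) × 5910×10^-6 = 1.957×10^-4 mol/L
α₀ = 1/(1 + K1/[H⁺] + K1K2/[H⁺]²) = 1/(1 + 10^+1.35 + 10^-1.22) = 0.04265
DIC = [CO2*]/α₀ = 1.957×10^-4 / 0.04265 = 4.589 mmol/L
CA = (α₁ + 2α₂)·DIC = (0.9548 + 2×0.002570) × 4.589 = 4.40 mmol/L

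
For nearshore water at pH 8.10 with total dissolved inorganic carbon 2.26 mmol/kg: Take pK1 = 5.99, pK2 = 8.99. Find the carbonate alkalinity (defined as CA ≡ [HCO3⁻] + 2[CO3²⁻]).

CA = 2.50 mmol/kg

CA = [HCO3⁻] + 2[CO3²⁻] = (α₁ + 2α₂)·DIC
At pH 8.10: [H⁺]/K1 = 10^-2.11 = 0.0077625, K2/[H⁺] = 10^-0.89 = 0.12882
α₁ = 1/(1 + 0.0077625 + 0.12882) = 1/1.1366 = 0.8798; α₂ = α₁·K2/[H⁺] = 0.1133
α₁ + 2α₂ = 1.1065
CA = 1.1065 × 2.26 = 2.50 mmol/kg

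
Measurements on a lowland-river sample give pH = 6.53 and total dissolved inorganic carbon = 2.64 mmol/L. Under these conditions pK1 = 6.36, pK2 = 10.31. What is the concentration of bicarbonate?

[HCO3⁻] = 1.57 mmol/L

α₁ = 1 / (1 + [H⁺]/K1 + K2/[H⁺]) = 1 / (1 + 10^-0.17 + 10^-3.78)
   = 1 / (1 + 0.67608 + 0.00016596) = 1/1.6762 = 0.5966
[HCO3⁻] = α₁ × DIC = 0.5966 × 2.64 = 1.57 mmol/L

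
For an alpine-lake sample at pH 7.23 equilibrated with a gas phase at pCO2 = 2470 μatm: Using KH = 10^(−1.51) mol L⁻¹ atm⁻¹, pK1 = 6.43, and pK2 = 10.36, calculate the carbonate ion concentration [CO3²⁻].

[CO2*] = KH · pCO2 = 10^(−1.51) × 2470×10^-6 = 7.633×10^-5 mol/L
α₀ = 1/(1 + K1/[H⁺] + K1K2/[H⁺]²) = 1/(1 + 10^+0.80 + 10^-2.33) = 0.1367
DIC = [CO2*]/α₀ = 7.633×10^-5 / 0.1367 = 0.5583 mmol/L
[CO3²⁻] = α₂·DIC; α₂ = 0.0006395, so [CO3²⁻] = 0.0006395 × 0.5583 = 0.000357 mmol/L = 0.357 μmol/L

[CO3²⁻] = 0.357 μmol/L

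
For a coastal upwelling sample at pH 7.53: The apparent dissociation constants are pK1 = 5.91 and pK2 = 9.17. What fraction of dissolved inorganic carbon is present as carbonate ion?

α₂ = 0.0219

α₂ = 1 / (1 + [H⁺]/K2 + [H⁺]²/(K1K2)) = 1 / (1 + 10^+1.64 + 10^+0.02)
   = 1 / (1 + 43.652 + 1.0471) = 1/45.699 = 0.02188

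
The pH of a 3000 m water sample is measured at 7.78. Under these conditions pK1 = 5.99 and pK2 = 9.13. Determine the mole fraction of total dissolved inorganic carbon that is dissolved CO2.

α₀ = 1 / (1 + K1/[H⁺] + K1K2/[H⁺]²) = 1 / (1 + 10^+1.79 + 10^+0.44)
   = 1 / (1 + 61.660 + 2.7542) = 1/65.414 = 0.01529

α₀ = 0.0153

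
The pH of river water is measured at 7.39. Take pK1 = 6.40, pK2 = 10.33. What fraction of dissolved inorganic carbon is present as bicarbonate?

α₁ = 1 / (1 + [H⁺]/K1 + K2/[H⁺]) = 1 / (1 + 10^-0.99 + 10^-2.94)
   = 1 / (1 + 0.10233 + 0.0011482) = 1/1.1035 = 0.9062

α₁ = 0.906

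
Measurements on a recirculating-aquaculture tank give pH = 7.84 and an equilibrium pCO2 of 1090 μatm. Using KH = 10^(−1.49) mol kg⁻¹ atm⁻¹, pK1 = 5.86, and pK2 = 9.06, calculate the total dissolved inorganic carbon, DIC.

DIC = 3.61 mmol/kg

[CO2*] = KH · pCO2 = 10^(−1.49) × 1090×10^-6 = 3.527×10^-5 mol/kg
α₀ = 1/(1 + K1/[H⁺] + K1K2/[H⁺]²) = 1/(1 + 10^+1.98 + 10^+0.76) = 0.009780
DIC = [CO2*]/α₀ = 3.527×10^-5 / 0.009780 = 3.61 mmol/kg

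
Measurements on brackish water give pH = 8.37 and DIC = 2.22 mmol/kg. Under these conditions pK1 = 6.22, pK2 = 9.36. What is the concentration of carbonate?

α₂ = 1 / (1 + [H⁺]/K2 + [H⁺]²/(K1K2)) = 1 / (1 + 10^+0.99 + 10^-1.16)
   = 1 / (1 + 9.7724 + 0.069183) = 1/10.842 = 0.09224
[CO3²⁻] = α₂ × DIC = 0.09224 × 2.22 = 0.205 mmol/kg

[CO3²⁻] = 0.205 mmol/kg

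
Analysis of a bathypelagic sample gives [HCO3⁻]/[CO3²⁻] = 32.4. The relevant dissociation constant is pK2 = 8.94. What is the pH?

pH = 7.43

From K2 = [H⁺][CO3²⁻]/[HCO3⁻]:  pH = pK2 − log₁₀([HCO3⁻]/[CO3²⁻])
log₁₀(32.4) = +1.511
pH = 8.94 − (+1.511) = 7.43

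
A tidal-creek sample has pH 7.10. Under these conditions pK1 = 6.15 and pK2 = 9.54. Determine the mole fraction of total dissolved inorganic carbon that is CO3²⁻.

α₂ = 1 / (1 + [H⁺]/K2 + [H⁺]²/(K1K2)) = 1 / (1 + 10^+2.44 + 10^+1.49)
   = 1 / (1 + 275.42 + 30.903) = 1/307.33 = 0.003254

α₂ = 0.00325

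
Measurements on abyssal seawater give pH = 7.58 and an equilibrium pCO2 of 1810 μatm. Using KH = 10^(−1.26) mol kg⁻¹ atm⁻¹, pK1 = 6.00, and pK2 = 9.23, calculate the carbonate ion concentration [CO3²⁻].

[CO3²⁻] = 0.0847 mmol/kg

[CO2*] = KH · pCO2 = 10^(−1.26) × 1810×10^-6 = 9.947×10^-5 mol/kg
α₀ = 1/(1 + K1/[H⁺] + K1K2/[H⁺]²) = 1/(1 + 10^+1.58 + 10^-0.07) = 0.02508
DIC = [CO2*]/α₀ = 9.947×10^-5 / 0.02508 = 3.966 mmol/kg
[CO3²⁻] = α₂·DIC; α₂ = 0.02135, so [CO3²⁻] = 0.02135 × 3.966 = 0.0847 mmol/kg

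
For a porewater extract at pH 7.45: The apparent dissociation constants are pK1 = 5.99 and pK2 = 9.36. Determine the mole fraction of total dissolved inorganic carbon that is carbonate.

α₂ = 1 / (1 + [H⁺]/K2 + [H⁺]²/(K1K2)) = 1 / (1 + 10^+1.91 + 10^+0.45)
   = 1 / (1 + 81.283 + 2.8184) = 1/85.101 = 0.01175

α₂ = 0.0118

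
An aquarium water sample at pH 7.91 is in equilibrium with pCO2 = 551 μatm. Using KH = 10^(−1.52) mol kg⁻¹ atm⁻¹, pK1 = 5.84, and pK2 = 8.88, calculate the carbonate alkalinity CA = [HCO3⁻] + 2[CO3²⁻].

CA = 2.37 mmol/kg

[CO2*] = KH · pCO2 = 10^(−1.52) × 551×10^-6 = 1.664×10^-5 mol/kg
α₀ = 1/(1 + K1/[H⁺] + K1K2/[H⁺]²) = 1/(1 + 10^+2.07 + 10^+1.10) = 0.007629
DIC = [CO2*]/α₀ = 1.664×10^-5 / 0.007629 = 2.181 mmol/kg
CA = (α₁ + 2α₂)·DIC = (0.8963 + 2×0.09604) × 2.181 = 2.37 mmol/kg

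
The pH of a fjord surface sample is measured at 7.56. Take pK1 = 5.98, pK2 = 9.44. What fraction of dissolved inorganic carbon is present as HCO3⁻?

α₁ = 0.962

α₁ = 1 / (1 + [H⁺]/K1 + K2/[H⁺]) = 1 / (1 + 10^-1.58 + 10^-1.88)
   = 1 / (1 + 0.026303 + 0.013183) = 1/1.0395 = 0.9620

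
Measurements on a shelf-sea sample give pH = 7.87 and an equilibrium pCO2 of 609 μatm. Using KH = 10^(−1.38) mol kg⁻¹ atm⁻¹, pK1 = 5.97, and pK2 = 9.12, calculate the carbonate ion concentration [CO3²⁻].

[CO3²⁻] = 0.113 mmol/kg

[CO2*] = KH · pCO2 = 10^(−1.38) × 609×10^-6 = 2.539×10^-5 mol/kg
α₀ = 1/(1 + K1/[H⁺] + K1K2/[H⁺]²) = 1/(1 + 10^+1.90 + 10^+0.65) = 0.01178
DIC = [CO2*]/α₀ = 2.539×10^-5 / 0.01178 = 2.155 mmol/kg
[CO3²⁻] = α₂·DIC; α₂ = 0.05261, so [CO3²⁻] = 0.05261 × 2.155 = 0.113 mmol/kg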